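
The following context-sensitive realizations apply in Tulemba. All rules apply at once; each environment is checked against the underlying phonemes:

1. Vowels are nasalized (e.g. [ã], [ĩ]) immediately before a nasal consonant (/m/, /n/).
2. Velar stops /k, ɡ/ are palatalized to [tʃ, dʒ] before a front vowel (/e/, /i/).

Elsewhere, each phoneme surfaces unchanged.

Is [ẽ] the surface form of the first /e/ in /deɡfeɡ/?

/e/ (between /d/ and /ɡ/): rule 1 targets it, but not before a nasal consonant → unchanged [e].
The actual realization is [e], not [ẽ].

No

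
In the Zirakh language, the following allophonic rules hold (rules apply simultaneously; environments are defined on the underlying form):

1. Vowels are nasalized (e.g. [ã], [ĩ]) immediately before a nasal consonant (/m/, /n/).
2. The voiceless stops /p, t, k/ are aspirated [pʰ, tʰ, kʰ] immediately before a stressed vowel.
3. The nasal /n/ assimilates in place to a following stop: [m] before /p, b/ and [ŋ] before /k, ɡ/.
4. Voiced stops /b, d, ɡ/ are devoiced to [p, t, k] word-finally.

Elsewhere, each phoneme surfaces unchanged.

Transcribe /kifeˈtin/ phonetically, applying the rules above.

[kifeˈtʰĩn]

/k/ (word-initial) is in the target of rule 2 but the environment (immediately before a stressed vowel) is not met → [k].
/i/ (between /k/ and /f/): rule 1 targets it, but not before a nasal consonant → unchanged [i].
/f/ stays [f].
/e/ (between /f/ and /t/) fails the environment for rule 1, so it stays [e].
Rule 2 applies to /t/ (between /e/ and /i/: immediately before a stressed vowel) → [tʰ].
/i/ meets the environment for rule 1 (before a nasal consonant) → [ĩ].
/n/ (word-final) fails the environment for rule 3, so it stays [n].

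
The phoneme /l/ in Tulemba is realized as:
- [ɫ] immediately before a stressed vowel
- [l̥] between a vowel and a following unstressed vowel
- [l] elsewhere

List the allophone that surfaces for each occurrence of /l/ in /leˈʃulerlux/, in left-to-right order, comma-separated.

Occurrence 1 (position 1): no conditioning environment matches → elsewhere allophone [l].
Occurrence 2 (position 5): between a vowel and a following unstressed vowel → [l̥].
Occurrence 3 (position 8): no conditioning environment matches → elsewhere allophone [l].

[l], [l̥], [l]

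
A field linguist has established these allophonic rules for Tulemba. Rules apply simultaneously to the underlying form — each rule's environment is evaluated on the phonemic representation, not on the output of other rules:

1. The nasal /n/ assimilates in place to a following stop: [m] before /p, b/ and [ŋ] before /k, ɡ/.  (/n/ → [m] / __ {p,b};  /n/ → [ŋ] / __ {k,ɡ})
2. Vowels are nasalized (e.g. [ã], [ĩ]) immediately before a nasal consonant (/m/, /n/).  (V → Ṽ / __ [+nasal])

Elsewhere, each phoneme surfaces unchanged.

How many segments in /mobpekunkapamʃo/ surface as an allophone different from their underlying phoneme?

3

Segments that undergo a rule: /u/ → [ũ] (rule 2); /n/ → [ŋ] (rule 1); /a/ → [ã] (rule 2).
All other segments surface unchanged.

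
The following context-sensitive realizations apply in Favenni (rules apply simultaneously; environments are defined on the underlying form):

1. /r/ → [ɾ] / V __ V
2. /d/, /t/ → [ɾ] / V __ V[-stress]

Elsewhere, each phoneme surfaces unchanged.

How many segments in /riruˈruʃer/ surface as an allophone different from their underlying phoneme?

Segments that undergo a rule: /r/ → [ɾ] (rule 1); /r/ → [ɾ] (rule 1).
All other segments surface unchanged.

2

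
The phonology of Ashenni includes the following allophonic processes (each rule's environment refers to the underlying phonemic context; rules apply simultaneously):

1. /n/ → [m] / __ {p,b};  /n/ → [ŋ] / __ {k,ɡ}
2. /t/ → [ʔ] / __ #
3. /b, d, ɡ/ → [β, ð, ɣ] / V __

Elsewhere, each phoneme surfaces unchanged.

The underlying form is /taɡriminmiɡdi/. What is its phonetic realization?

[taɣriminmiɣdi]

/t/ — word-initial; rule 2 does not apply here → [t].
/a/ stays [a].
/ɡ/ (between /a/ and /r/) occurs immediately after a vowel → [ɣ] by rule 3.
/r/ (between /ɡ/ and /i/): no rule targets it → [r].
/i/ (between /r/ and /m/): no rule targets it → [i].
/m/ (between /i/ and /i/) is unaffected → [m].
/i/ — not in any rule's target class → [i].
/n/ — between /i/ and /m/; rule 1 does not apply here → [n].
/m/ — not in any rule's target class → [m].
/i/ (between /m/ and /ɡ/): no rule targets it → [i].
/ɡ/ meets the environment for rule 3 (immediately after a vowel) → [ɣ].
/d/ — between /ɡ/ and /i/; rule 3 does not apply here → [d].
/i/ — not in any rule's target class → [i].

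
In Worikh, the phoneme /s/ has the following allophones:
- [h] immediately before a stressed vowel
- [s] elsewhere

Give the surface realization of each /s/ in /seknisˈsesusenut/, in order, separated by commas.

Occurrence 1 (position 1): no conditioning environment matches → elsewhere allophone [s].
Occurrence 2 (position 6): no conditioning environment matches → elsewhere allophone [s].
Occurrence 3 (position 7): immediately before a stressed vowel → [h].
Occurrence 4 (position 9): no conditioning environment matches → elsewhere allophone [s].
Occurrence 5 (position 11): no conditioning environment matches → elsewhere allophone [s].

[s], [s], [h], [s], [s]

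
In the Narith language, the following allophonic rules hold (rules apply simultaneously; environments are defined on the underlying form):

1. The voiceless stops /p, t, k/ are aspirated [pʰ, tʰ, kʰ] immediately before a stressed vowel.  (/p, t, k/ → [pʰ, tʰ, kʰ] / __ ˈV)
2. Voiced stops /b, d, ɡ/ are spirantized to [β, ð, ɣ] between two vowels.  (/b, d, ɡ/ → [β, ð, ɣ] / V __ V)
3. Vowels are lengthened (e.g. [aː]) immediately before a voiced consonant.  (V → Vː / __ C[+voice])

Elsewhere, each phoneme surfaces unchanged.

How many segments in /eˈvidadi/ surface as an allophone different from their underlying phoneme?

Segments that undergo a rule: /e/ → [eː] (rule 3); /i/ → [iː] (rule 3); /d/ → [ð] (rule 2); /a/ → [aː] (rule 3); /d/ → [ð] (rule 2).
All other segments surface unchanged.

5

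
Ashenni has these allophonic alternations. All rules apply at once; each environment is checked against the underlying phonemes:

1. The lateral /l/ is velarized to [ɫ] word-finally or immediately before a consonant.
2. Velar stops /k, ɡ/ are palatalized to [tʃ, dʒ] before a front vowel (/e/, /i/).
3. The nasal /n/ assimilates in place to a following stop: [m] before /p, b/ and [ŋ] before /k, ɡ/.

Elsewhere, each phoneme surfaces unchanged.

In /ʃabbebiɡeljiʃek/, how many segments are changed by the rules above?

Segments that undergo a rule: /ɡ/ → [dʒ] (rule 2); /l/ → [ɫ] (rule 1).
All other segments surface unchanged.

2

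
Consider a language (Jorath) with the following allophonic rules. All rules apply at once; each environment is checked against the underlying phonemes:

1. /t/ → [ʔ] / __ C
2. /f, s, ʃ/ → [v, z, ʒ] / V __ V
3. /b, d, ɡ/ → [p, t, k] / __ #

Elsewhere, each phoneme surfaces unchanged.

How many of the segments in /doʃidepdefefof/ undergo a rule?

Segments that undergo a rule: /ʃ/ → [ʒ] (rule 2); /f/ → [v] (rule 2); /f/ → [v] (rule 2).
All other segments surface unchanged.

3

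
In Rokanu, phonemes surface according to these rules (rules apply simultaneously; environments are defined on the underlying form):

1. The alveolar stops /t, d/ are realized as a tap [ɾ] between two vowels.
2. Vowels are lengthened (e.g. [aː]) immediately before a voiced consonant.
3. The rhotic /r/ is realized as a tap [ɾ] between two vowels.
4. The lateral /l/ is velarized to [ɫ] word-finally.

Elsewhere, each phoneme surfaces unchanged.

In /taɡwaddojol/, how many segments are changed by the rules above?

Segments that undergo a rule: /a/ → [aː] (rule 2); /a/ → [aː] (rule 2); /o/ → [oː] (rule 2); /o/ → [oː] (rule 2); /l/ → [ɫ] (rule 4).
All other segments surface unchanged.

5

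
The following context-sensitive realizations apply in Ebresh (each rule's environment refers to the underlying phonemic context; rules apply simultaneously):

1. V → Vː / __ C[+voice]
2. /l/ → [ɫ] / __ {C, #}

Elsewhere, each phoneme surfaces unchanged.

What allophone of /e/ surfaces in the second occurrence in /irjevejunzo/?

/e/ (between /v/ and /j/): before a voiced consonant, so rule 1 applies → [eː].

[eː]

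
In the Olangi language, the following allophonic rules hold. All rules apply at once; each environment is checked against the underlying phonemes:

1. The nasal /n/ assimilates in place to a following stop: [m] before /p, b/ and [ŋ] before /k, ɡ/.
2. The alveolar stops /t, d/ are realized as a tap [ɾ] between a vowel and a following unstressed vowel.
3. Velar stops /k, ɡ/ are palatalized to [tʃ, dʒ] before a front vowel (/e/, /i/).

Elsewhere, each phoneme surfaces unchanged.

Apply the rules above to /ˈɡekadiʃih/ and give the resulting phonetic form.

[ˈdʒekaɾiʃih]

/ɡ/ (word-initial): before a front vowel, so rule 3 applies → [dʒ].
/k/ (between /e/ and /a/) is in the target of rule 3 but the environment (before a front vowel) is not met → [k].
/d/ — between /a/ and /i/, between a vowel and a following unstressed vowel — surfaces as [ɾ] (rule 2).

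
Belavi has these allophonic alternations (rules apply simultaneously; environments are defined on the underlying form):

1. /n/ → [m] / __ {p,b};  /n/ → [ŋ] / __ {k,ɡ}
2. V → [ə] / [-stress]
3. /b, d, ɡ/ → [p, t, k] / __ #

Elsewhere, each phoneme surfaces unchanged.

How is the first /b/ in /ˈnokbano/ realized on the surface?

/b/ (between /k/ and /a/): rule 3 targets it, but not word-finally → unchanged [b].

[b]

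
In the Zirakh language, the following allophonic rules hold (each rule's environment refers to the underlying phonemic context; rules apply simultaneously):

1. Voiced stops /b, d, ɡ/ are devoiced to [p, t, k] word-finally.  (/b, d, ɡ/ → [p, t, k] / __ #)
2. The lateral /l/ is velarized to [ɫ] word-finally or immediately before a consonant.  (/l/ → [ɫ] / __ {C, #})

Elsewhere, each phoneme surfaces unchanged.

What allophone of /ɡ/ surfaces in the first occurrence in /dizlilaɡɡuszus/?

/ɡ/ — between /a/ and /ɡ/; rule 1 does not apply here → [ɡ].

[ɡ]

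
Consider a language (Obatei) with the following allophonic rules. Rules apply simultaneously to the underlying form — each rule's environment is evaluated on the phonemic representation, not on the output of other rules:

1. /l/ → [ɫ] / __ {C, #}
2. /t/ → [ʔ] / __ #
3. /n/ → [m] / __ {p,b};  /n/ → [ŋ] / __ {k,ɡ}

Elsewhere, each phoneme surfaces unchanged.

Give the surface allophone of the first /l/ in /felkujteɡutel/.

[ɫ]

Rule 1 applies to /l/ (between /e/ and /k/: word-finally or immediately before a consonant) → [ɫ].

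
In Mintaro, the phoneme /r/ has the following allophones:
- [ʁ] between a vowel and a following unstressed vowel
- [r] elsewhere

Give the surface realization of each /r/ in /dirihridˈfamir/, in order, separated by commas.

[ʁ], [r], [r]

Occurrence 1 (position 3): between a vowel and a following unstressed vowel → [ʁ].
Occurrence 2 (position 6): no conditioning environment matches → elsewhere allophone [r].
Occurrence 3 (position 13): no conditioning environment matches → elsewhere allophone [r].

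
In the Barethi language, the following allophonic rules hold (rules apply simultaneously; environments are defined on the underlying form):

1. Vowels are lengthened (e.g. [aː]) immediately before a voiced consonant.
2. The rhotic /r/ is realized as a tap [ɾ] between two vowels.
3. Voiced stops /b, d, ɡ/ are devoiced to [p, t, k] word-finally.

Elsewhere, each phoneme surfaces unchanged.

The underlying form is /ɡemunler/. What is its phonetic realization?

[ɡeːmuːnleːr]

/ɡ/ (word-initial) is in the target of rule 3 but the environment (word-finally) is not met → [ɡ].
/e/ (between /ɡ/ and /m/): before a voiced consonant, so rule 1 applies → [eː].
/u/ meets the environment for rule 1 (before a voiced consonant) → [uː].
/e/ (between /l/ and /r/) occurs before a voiced consonant → [eː] by rule 1.
/r/ (word-final) fails the environment for rule 2, so it stays [r].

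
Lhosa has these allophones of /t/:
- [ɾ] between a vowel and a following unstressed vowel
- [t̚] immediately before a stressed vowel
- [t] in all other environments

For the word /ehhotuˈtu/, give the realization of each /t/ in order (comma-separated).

[ɾ], [t̚]

Occurrence 1 (position 5): between a vowel and a following unstressed vowel → [ɾ].
Occurrence 2 (position 7): immediately before a stressed vowel → [t̚].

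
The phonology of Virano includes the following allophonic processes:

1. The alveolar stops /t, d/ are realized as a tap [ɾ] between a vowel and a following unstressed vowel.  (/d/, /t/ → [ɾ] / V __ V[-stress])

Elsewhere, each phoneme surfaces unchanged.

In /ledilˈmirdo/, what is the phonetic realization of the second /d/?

/d/ — between /r/ and /o/; rule 1 does not apply here → [d].

[d]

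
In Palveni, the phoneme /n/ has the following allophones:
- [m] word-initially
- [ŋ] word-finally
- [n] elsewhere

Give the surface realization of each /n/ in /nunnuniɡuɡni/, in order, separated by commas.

Occurrence 1 (position 1): word-initially → [m].
Occurrence 2 (position 3): no conditioning environment matches → elsewhere allophone [n].
Occurrence 3 (position 4): no conditioning environment matches → elsewhere allophone [n].
Occurrence 4 (position 6): no conditioning environment matches → elsewhere allophone [n].
Occurrence 5 (position 11): no conditioning environment matches → elsewhere allophone [n].

[m], [n], [n], [n], [n]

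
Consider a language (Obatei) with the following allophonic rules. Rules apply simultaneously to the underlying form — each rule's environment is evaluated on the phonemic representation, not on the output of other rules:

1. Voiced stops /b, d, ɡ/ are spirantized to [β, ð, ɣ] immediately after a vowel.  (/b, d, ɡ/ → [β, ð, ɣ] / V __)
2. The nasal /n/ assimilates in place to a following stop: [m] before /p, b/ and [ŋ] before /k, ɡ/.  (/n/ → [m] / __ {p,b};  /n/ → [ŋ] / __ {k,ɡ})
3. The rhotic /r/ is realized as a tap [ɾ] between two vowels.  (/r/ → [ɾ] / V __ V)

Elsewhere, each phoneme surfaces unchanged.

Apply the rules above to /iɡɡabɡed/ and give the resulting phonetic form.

[iɣɡaβɡeð]

Rule 1 applies to /ɡ/ (between /i/ and /ɡ/: immediately after a vowel) → [ɣ].
/ɡ/ (between /ɡ/ and /a/) is in the target of rule 1 but the environment (immediately after a vowel) is not met → [ɡ].
/b/ — between /a/ and /ɡ/, immediately after a vowel — surfaces as [β] (rule 1).
/ɡ/ (between /b/ and /e/) fails the environment for rule 1, so it stays [ɡ].
/d/ meets the environment for rule 1 (immediately after a vowel) → [ð].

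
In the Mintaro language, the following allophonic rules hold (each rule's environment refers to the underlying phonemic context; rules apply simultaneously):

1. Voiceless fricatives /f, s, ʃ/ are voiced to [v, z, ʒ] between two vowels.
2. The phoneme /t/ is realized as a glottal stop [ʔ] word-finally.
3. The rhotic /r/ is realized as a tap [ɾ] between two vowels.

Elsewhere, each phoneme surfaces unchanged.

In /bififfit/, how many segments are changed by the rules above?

Segments that undergo a rule: /f/ → [v] (rule 1); /t/ → [ʔ] (rule 2).
All other segments surface unchanged.

2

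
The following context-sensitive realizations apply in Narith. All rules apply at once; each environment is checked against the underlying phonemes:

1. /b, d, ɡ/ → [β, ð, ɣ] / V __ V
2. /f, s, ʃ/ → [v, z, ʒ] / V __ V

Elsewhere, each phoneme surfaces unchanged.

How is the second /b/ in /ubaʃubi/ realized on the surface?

[β]

Rule 1 applies to /b/ (between /u/ and /i/: between two vowels) → [β].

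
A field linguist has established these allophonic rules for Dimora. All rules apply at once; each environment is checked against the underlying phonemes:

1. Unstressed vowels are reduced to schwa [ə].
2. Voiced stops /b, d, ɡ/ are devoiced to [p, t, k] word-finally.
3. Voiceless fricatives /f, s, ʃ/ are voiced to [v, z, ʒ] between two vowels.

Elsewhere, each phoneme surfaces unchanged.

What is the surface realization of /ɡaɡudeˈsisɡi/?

/ɡ/ (word-initial): rule 2 targets it, but not word-finally → unchanged [ɡ].
/a/ — between /ɡ/ and /ɡ/, in an unstressed syllable — surfaces as [ə] (rule 1).
/ɡ/ — between /a/ and /u/; rule 2 does not apply here → [ɡ].
/u/ — between /ɡ/ and /d/, in an unstressed syllable — surfaces as [ə] (rule 1).
/d/ (between /u/ and /e/) is in the target of rule 2 but the environment (word-finally) is not met → [d].
/e/ — between /d/ and /s/, in an unstressed syllable — surfaces as [ə] (rule 1).
/s/ meets the environment for rule 3 (between two vowels) → [z].
/i/ (between /s/ and /s/) is in the target of rule 1 but the environment (in an unstressed syllable) is not met → [i].
/s/ (between /i/ and /ɡ/): rule 3 targets it, but not between two vowels → unchanged [s].
/ɡ/ (between /s/ and /i/) fails the environment for rule 2, so it stays [ɡ].
/i/ (word-final): in an unstressed syllable, so rule 1 applies → [ə].

[ɡəɡədəˈzisɡə]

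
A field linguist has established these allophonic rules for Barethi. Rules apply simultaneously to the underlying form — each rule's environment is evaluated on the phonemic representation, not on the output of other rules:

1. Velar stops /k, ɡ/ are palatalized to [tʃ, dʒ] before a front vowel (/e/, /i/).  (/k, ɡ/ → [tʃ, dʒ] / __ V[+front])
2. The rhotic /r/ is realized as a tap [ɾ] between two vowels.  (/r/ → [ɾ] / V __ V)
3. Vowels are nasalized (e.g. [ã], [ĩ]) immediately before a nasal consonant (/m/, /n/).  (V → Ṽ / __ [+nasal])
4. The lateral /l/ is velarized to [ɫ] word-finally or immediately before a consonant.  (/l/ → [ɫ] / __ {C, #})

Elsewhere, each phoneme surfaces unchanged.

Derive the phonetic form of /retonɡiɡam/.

[retõndʒiɡãm]

/r/ (word-initial) fails the environment for rule 2, so it stays [r].
/e/ — between /r/ and /t/; rule 3 does not apply here → [e].
/t/ (between /e/ and /o/): no rule targets it → [t].
/o/ — between /t/ and /n/, before a nasal consonant — surfaces as [õ] (rule 3).
/n/ (between /o/ and /ɡ/) is unaffected → [n].
/ɡ/ (between /n/ and /i/) occurs before a front vowel → [dʒ] by rule 1.
/i/ (between /ɡ/ and /ɡ/): rule 3 targets it, but not before a nasal consonant → unchanged [i].
/ɡ/ (between /i/ and /a/) is in the target of rule 1 but the environment (before a front vowel) is not met → [ɡ].
Rule 3 applies to /a/ (between /ɡ/ and /m/: before a nasal consonant) → [ã].
/m/ stays [m].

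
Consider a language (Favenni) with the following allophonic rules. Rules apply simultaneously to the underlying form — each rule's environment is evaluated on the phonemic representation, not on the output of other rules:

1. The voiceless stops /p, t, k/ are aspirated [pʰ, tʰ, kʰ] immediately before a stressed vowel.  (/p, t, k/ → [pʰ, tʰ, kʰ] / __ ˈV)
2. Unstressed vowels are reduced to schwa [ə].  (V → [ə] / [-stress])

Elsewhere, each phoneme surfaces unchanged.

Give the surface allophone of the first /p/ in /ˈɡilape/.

/p/ (between /a/ and /e/) fails the environment for rule 1, so it stays [p].

[p]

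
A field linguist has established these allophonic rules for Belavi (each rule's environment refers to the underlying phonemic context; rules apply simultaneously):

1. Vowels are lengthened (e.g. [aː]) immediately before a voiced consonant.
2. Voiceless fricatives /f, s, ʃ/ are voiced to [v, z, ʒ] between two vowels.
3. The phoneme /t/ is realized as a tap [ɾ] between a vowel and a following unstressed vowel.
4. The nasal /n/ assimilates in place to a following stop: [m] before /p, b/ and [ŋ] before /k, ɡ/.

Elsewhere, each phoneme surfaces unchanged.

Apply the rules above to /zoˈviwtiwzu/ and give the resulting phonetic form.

/z/ (word-initial): no rule targets it → [z].
/o/ — between /z/ and /v/, before a voiced consonant — surfaces as [oː] (rule 1).
/v/ (between /o/ and /i/): no rule targets it → [v].
Rule 1 applies to /i/ (between /v/ and /w/: before a voiced consonant) → [iː].
/w/ — not in any rule's target class → [w].
/t/ — between /w/ and /i/; rule 3 does not apply here → [t].
Rule 1 applies to /i/ (between /t/ and /w/: before a voiced consonant) → [iː].
/w/ stays [w].
/z/ stays [z].
/u/ (word-final) fails the environment for rule 1, so it stays [u].

[zoːˈviːwtiːwzu]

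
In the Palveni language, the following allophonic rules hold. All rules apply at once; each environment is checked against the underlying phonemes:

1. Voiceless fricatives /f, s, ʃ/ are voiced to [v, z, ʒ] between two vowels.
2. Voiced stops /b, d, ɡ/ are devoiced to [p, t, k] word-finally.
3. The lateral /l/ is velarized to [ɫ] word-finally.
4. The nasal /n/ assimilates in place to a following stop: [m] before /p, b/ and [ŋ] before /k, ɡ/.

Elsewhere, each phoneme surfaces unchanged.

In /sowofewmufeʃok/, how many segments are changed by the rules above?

Segments that undergo a rule: /f/ → [v] (rule 1); /f/ → [v] (rule 1); /ʃ/ → [ʒ] (rule 1).
All other segments surface unchanged.

3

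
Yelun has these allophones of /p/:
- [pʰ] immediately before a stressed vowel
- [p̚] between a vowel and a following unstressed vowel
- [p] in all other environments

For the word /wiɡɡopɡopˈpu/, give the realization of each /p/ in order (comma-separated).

[p], [p], [pʰ]

Occurrence 1 (position 6): no conditioning environment matches → elsewhere allophone [p].
Occurrence 2 (position 9): no conditioning environment matches → elsewhere allophone [p].
Occurrence 3 (position 10): immediately before a stressed vowel → [pʰ].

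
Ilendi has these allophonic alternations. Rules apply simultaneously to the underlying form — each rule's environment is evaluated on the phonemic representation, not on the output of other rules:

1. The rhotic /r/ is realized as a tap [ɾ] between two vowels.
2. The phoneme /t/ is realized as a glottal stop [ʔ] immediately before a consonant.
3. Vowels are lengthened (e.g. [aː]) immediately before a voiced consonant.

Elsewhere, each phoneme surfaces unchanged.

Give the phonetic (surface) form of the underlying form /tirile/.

[tiːɾiːle]

/t/ (word-initial) fails the environment for rule 2, so it stays [t].
/i/ (between /t/ and /r/) occurs before a voiced consonant → [iː] by rule 3.
/r/ (between /i/ and /i/): between two vowels, so rule 1 applies → [ɾ].
Rule 3 applies to /i/ (between /r/ and /l/: before a voiced consonant) → [iː].
/l/ — not in any rule's target class → [l].
/e/ (word-final) is in the target of rule 3 but the environment (before a voiced consonant) is not met → [e].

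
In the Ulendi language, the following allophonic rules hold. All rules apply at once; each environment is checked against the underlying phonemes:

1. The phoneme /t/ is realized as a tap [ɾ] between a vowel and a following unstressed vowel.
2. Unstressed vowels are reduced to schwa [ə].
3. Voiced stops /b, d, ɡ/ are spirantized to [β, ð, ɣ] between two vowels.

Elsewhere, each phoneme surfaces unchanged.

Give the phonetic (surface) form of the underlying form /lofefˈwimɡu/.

[ləfəfˈwimɡə]

/l/ — not in any rule's target class → [l].
Rule 2 applies to /o/ (between /l/ and /f/: in an unstressed syllable) → [ə].
/f/ stays [f].
/e/ meets the environment for rule 2 (in an unstressed syllable) → [ə].
/f/ stays [f].
/w/ — not in any rule's target class → [w].
/i/ — between /w/ and /m/; rule 2 does not apply here → [i].
/m/ (between /i/ and /ɡ/): no rule targets it → [m].
/ɡ/ (between /m/ and /u/): rule 3 targets it, but not between two vowels → unchanged [ɡ].
Rule 2 applies to /u/ (word-final: in an unstressed syllable) → [ə].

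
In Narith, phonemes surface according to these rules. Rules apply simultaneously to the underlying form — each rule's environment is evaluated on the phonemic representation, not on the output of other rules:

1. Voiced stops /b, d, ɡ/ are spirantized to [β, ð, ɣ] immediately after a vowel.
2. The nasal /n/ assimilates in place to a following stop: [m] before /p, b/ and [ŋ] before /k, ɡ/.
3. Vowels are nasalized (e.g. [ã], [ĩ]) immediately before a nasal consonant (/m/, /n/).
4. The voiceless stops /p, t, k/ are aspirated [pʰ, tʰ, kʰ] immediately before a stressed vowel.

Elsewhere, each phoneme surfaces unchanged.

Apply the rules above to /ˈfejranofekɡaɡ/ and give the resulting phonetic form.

[ˈfejrãnofekɡaɣ]

/f/ stays [f].
/e/ — between /f/ and /j/; rule 3 does not apply here → [e].
/j/ — not in any rule's target class → [j].
/r/ — not in any rule's target class → [r].
/a/ meets the environment for rule 3 (before a nasal consonant) → [ã].
/n/ (between /a/ and /o/): rule 2 targets it, but not before a labial or velar stop → unchanged [n].
/o/ (between /n/ and /f/) fails the environment for rule 3, so it stays [o].
/f/ stays [f].
/e/ (between /f/ and /k/): rule 3 targets it, but not before a nasal consonant → unchanged [e].
/k/ (between /e/ and /ɡ/): rule 4 targets it, but not immediately before a stressed vowel → unchanged [k].
/ɡ/ (between /k/ and /a/) is in the target of rule 1 but the environment (immediately after a vowel) is not met → [ɡ].
/a/ (between /ɡ/ and /ɡ/) is in the target of rule 3 but the environment (before a nasal consonant) is not met → [a].
Rule 1 applies to /ɡ/ (word-final: immediately after a vowel) → [ɣ].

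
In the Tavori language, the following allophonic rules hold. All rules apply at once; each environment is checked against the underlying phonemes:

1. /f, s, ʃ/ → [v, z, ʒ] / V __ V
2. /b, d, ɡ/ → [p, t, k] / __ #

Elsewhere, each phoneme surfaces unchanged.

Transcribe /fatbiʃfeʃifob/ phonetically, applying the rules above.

[fatbiʃfeʒivop]

/f/ (word-initial) fails the environment for rule 1, so it stays [f].
/b/ (between /t/ and /i/) fails the environment for rule 2, so it stays [b].
/ʃ/ (between /i/ and /f/): rule 1 targets it, but not between two vowels → unchanged [ʃ].
/f/ (between /ʃ/ and /e/): rule 1 targets it, but not between two vowels → unchanged [f].
/ʃ/ (between /e/ and /i/) occurs between two vowels → [ʒ] by rule 1.
/f/ meets the environment for rule 1 (between two vowels) → [v].
/b/ meets the environment for rule 2 (word-finally) → [p].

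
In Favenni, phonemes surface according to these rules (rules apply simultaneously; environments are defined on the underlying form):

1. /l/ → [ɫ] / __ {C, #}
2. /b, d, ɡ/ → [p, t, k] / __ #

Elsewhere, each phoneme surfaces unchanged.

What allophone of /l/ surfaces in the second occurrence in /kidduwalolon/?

[l]

/l/ (between /o/ and /o/) fails the environment for rule 1, so it stays [l].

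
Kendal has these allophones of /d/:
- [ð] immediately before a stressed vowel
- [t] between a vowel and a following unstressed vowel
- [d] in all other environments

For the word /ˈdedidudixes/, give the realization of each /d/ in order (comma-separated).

[ð], [t], [t], [t]

Occurrence 1 (position 1): immediately before a stressed vowel → [ð].
Occurrence 2 (position 3): between a vowel and a following unstressed vowel → [t].
Occurrence 3 (position 5): between a vowel and a following unstressed vowel → [t].
Occurrence 4 (position 7): between a vowel and a following unstressed vowel → [t].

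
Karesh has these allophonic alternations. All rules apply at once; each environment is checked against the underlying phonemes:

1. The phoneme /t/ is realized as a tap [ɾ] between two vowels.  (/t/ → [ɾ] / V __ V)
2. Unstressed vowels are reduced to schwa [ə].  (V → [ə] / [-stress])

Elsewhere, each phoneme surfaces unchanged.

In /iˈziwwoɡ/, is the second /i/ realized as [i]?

/i/ (between /z/ and /w/) fails the environment for rule 2, so it stays [i].
The actual realization is [i], which matches [i].

Yes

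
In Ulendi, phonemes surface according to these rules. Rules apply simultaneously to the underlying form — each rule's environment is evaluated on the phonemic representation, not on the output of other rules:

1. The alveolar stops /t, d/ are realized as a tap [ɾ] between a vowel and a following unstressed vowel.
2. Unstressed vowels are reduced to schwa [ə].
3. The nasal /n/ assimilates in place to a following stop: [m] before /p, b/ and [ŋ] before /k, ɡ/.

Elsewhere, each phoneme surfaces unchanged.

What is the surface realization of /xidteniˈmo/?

[xədtənəˈmo]

/i/ (between /x/ and /d/) occurs in an unstressed syllable → [ə] by rule 2.
/d/ (between /i/ and /t/) fails the environment for rule 1, so it stays [d].
/t/ (between /d/ and /e/) is in the target of rule 1 but the environment (between a vowel and a following unstressed vowel) is not met → [t].
/e/ (between /t/ and /n/) occurs in an unstressed syllable → [ə] by rule 2.
/n/ (between /e/ and /i/) is in the target of rule 3 but the environment (before a labial or velar stop) is not met → [n].
/i/ meets the environment for rule 2 (in an unstressed syllable) → [ə].
/o/ (word-final) is in the target of rule 2 but the environment (in an unstressed syllable) is not met → [o].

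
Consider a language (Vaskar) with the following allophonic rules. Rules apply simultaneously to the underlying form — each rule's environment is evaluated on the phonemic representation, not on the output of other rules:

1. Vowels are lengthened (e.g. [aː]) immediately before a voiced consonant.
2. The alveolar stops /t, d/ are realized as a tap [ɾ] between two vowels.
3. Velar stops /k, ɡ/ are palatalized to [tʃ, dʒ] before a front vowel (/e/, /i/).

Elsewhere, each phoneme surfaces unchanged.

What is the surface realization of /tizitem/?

/t/ — word-initial; rule 2 does not apply here → [t].
/i/ (between /t/ and /z/): before a voiced consonant, so rule 1 applies → [iː].
/z/ — not in any rule's target class → [z].
/i/ (between /z/ and /t/) is in the target of rule 1 but the environment (before a voiced consonant) is not met → [i].
/t/ meets the environment for rule 2 (between two vowels) → [ɾ].
/e/ (between /t/ and /m/): before a voiced consonant, so rule 1 applies → [eː].
/m/ — not in any rule's target class → [m].

[tiːziɾeːm]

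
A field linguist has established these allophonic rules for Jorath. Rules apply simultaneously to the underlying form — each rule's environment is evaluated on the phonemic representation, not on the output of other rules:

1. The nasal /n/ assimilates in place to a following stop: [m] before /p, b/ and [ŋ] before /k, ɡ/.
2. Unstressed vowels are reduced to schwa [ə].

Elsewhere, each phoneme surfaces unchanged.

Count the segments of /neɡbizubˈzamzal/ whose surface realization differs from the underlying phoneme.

Segments that undergo a rule: /e/ → [ə] (rule 2); /i/ → [ə] (rule 2); /u/ → [ə] (rule 2); /a/ → [ə] (rule 2).
All other segments surface unchanged.

4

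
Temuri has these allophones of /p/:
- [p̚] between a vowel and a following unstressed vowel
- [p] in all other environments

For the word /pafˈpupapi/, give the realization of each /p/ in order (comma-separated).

[p], [p], [p̚], [p̚]

Occurrence 1 (position 1): no conditioning environment matches → elsewhere allophone [p].
Occurrence 2 (position 4): no conditioning environment matches → elsewhere allophone [p].
Occurrence 3 (position 6): between a vowel and a following unstressed vowel → [p̚].
Occurrence 4 (position 8): between a vowel and a following unstressed vowel → [p̚].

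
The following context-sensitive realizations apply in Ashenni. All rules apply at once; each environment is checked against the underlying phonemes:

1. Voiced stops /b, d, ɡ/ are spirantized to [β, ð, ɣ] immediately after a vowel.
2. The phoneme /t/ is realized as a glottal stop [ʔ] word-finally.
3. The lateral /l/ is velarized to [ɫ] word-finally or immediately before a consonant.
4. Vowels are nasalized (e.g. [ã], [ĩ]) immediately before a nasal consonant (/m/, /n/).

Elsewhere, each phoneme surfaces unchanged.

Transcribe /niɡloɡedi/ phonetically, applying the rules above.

/n/ (word-initial) is unaffected → [n].
/i/ (between /n/ and /ɡ/) is in the target of rule 4 but the environment (before a nasal consonant) is not met → [i].
/ɡ/ (between /i/ and /l/) occurs immediately after a vowel → [ɣ] by rule 1.
/l/ (between /ɡ/ and /o/) fails the environment for rule 3, so it stays [l].
/o/ — between /l/ and /ɡ/; rule 4 does not apply here → [o].
/ɡ/ (between /o/ and /e/): immediately after a vowel, so rule 1 applies → [ɣ].
/e/ (between /ɡ/ and /d/) is in the target of rule 4 but the environment (before a nasal consonant) is not met → [e].
/d/ meets the environment for rule 1 (immediately after a vowel) → [ð].
/i/ — word-final; rule 4 does not apply here → [i].

[niɣloɣeði]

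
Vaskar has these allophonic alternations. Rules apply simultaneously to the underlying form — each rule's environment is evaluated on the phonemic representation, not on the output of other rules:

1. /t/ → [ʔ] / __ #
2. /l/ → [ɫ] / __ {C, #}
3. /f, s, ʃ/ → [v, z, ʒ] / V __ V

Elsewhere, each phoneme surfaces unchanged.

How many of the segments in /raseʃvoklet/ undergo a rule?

2

Segments that undergo a rule: /s/ → [z] (rule 3); /t/ → [ʔ] (rule 1).
All other segments surface unchanged.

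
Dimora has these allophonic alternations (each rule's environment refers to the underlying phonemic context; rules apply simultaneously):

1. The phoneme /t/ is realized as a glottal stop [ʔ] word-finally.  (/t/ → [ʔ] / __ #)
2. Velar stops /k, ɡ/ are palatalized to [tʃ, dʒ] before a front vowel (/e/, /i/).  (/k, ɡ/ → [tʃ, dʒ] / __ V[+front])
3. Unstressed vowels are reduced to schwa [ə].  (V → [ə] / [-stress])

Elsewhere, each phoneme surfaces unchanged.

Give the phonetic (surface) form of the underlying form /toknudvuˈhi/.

/t/ (word-initial) is in the target of rule 1 but the environment (word-finally) is not met → [t].
/o/ (between /t/ and /k/) occurs in an unstressed syllable → [ə] by rule 3.
/k/ (between /o/ and /n/): rule 2 targets it, but not before a front vowel → unchanged [k].
/n/ (between /k/ and /u/) is unaffected → [n].
/u/ (between /n/ and /d/): in an unstressed syllable, so rule 3 applies → [ə].
/d/ (between /u/ and /v/) is unaffected → [d].
/v/ (between /d/ and /u/): no rule targets it → [v].
/u/ (between /v/ and /h/) occurs in an unstressed syllable → [ə] by rule 3.
/h/ (between /u/ and /i/): no rule targets it → [h].
/i/ (word-final) is in the target of rule 3 but the environment (in an unstressed syllable) is not met → [i].

[təknədvəˈhi]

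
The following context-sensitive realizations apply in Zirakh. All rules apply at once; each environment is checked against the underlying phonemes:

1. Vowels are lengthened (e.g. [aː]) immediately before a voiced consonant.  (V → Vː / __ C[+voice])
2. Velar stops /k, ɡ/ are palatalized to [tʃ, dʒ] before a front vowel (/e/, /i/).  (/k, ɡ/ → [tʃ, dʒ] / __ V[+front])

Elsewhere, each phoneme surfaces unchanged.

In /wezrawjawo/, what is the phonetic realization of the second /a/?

[aː]

Rule 1 applies to /a/ (between /j/ and /w/: before a voiced consonant) → [aː].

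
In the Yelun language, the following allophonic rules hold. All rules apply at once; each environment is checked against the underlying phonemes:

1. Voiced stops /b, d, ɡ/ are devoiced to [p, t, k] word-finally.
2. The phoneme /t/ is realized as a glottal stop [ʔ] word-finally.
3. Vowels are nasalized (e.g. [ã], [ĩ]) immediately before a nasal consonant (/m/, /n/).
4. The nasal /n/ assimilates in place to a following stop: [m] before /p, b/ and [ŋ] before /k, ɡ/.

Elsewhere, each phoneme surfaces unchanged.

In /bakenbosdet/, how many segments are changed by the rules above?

Segments that undergo a rule: /e/ → [ẽ] (rule 3); /n/ → [m] (rule 4); /t/ → [ʔ] (rule 2).
All other segments surface unchanged.

3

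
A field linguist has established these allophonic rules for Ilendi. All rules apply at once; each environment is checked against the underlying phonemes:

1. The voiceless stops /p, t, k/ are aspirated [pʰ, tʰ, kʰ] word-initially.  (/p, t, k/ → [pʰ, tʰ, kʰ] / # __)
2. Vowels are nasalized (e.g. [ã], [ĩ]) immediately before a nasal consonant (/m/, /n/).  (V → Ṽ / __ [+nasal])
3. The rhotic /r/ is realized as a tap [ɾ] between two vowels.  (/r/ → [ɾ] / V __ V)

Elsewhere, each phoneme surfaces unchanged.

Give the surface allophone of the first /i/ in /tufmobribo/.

[i]

/i/ (between /r/ and /b/): rule 2 targets it, but not before a nasal consonant → unchanged [i].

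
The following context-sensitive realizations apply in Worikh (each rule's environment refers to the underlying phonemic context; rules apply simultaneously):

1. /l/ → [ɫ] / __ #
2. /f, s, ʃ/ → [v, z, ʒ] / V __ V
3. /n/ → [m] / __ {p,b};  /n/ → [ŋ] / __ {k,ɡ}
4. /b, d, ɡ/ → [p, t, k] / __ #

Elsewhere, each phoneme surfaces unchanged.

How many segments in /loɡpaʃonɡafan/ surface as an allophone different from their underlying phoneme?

Segments that undergo a rule: /ʃ/ → [ʒ] (rule 2); /n/ → [ŋ] (rule 3); /f/ → [v] (rule 2).
All other segments surface unchanged.

3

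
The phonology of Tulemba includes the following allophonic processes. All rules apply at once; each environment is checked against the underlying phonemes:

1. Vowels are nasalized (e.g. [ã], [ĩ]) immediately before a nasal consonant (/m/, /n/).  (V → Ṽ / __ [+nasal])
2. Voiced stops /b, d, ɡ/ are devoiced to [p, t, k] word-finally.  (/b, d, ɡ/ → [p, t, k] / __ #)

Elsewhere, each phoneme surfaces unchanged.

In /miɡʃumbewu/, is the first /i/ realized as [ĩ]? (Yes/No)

/i/ — between /m/ and /ɡ/; rule 1 does not apply here → [i].
The actual realization is [i], not [ĩ].

No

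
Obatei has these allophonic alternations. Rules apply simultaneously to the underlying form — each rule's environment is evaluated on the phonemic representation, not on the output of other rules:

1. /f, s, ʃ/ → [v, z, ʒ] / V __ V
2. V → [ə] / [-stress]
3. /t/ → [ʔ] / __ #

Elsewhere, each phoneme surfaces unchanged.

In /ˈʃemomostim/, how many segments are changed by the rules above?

Segments that undergo a rule: /o/ → [ə] (rule 2); /o/ → [ə] (rule 2); /i/ → [ə] (rule 2).
All other segments surface unchanged.

3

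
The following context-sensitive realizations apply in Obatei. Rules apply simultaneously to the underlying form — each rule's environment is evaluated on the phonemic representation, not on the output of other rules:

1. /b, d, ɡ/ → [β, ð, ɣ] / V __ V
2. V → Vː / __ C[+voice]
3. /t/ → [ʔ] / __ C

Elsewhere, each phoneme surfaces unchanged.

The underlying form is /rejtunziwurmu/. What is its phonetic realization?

/r/ — not in any rule's target class → [r].
/e/ — between /r/ and /j/, before a voiced consonant — surfaces as [eː] (rule 2).
/j/ stays [j].
/t/ (between /j/ and /u/) fails the environment for rule 3, so it stays [t].
/u/ meets the environment for rule 2 (before a voiced consonant) → [uː].
/n/ — not in any rule's target class → [n].
/z/ (between /n/ and /i/) is unaffected → [z].
/i/ meets the environment for rule 2 (before a voiced consonant) → [iː].
/w/ — not in any rule's target class → [w].
/u/ (between /w/ and /r/) occurs before a voiced consonant → [uː] by rule 2.
/r/ (between /u/ and /m/): no rule targets it → [r].
/m/ (between /r/ and /u/): no rule targets it → [m].
/u/ (word-final) is in the target of rule 2 but the environment (before a voiced consonant) is not met → [u].

[reːjtuːnziːwuːrmu]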